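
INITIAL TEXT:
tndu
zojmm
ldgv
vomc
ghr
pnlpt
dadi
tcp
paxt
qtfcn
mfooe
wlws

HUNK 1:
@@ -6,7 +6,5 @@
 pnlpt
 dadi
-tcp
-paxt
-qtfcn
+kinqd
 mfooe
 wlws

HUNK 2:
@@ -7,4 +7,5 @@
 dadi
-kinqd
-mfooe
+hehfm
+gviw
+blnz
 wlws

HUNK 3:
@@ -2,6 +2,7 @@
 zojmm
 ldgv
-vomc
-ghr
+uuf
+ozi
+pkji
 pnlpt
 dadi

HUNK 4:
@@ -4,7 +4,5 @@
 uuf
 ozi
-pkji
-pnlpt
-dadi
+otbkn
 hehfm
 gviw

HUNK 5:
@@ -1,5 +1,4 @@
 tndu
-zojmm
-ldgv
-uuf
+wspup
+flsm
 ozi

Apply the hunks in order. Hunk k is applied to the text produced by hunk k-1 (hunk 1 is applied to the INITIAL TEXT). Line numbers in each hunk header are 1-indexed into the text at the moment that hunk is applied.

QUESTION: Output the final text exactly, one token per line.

Hunk 1: at line 6 remove [tcp,paxt,qtfcn] add [kinqd] -> 10 lines: tndu zojmm ldgv vomc ghr pnlpt dadi kinqd mfooe wlws
Hunk 2: at line 7 remove [kinqd,mfooe] add [hehfm,gviw,blnz] -> 11 lines: tndu zojmm ldgv vomc ghr pnlpt dadi hehfm gviw blnz wlws
Hunk 3: at line 2 remove [vomc,ghr] add [uuf,ozi,pkji] -> 12 lines: tndu zojmm ldgv uuf ozi pkji pnlpt dadi hehfm gviw blnz wlws
Hunk 4: at line 4 remove [pkji,pnlpt,dadi] add [otbkn] -> 10 lines: tndu zojmm ldgv uuf ozi otbkn hehfm gviw blnz wlws
Hunk 5: at line 1 remove [zojmm,ldgv,uuf] add [wspup,flsm] -> 9 lines: tndu wspup flsm ozi otbkn hehfm gviw blnz wlws

Answer: tndu
wspup
flsm
ozi
otbkn
hehfm
gviw
blnz
wlws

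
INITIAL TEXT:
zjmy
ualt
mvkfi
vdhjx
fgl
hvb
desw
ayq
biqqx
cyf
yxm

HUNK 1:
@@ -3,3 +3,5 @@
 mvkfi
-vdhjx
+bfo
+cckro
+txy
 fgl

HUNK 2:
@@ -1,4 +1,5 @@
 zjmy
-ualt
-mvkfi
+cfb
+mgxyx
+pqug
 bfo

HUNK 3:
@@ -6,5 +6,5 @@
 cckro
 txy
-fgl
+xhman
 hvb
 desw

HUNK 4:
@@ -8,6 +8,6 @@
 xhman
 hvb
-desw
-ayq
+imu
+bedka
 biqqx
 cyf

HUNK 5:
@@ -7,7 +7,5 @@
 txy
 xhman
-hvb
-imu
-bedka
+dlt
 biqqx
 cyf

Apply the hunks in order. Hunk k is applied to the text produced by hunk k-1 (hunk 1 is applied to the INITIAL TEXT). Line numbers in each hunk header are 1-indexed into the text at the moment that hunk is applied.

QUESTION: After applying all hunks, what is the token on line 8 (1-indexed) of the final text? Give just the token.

Answer: xhman

Derivation:
Hunk 1: at line 3 remove [vdhjx] add [bfo,cckro,txy] -> 13 lines: zjmy ualt mvkfi bfo cckro txy fgl hvb desw ayq biqqx cyf yxm
Hunk 2: at line 1 remove [ualt,mvkfi] add [cfb,mgxyx,pqug] -> 14 lines: zjmy cfb mgxyx pqug bfo cckro txy fgl hvb desw ayq biqqx cyf yxm
Hunk 3: at line 6 remove [fgl] add [xhman] -> 14 lines: zjmy cfb mgxyx pqug bfo cckro txy xhman hvb desw ayq biqqx cyf yxm
Hunk 4: at line 8 remove [desw,ayq] add [imu,bedka] -> 14 lines: zjmy cfb mgxyx pqug bfo cckro txy xhman hvb imu bedka biqqx cyf yxm
Hunk 5: at line 7 remove [hvb,imu,bedka] add [dlt] -> 12 lines: zjmy cfb mgxyx pqug bfo cckro txy xhman dlt biqqx cyf yxm
Final line 8: xhman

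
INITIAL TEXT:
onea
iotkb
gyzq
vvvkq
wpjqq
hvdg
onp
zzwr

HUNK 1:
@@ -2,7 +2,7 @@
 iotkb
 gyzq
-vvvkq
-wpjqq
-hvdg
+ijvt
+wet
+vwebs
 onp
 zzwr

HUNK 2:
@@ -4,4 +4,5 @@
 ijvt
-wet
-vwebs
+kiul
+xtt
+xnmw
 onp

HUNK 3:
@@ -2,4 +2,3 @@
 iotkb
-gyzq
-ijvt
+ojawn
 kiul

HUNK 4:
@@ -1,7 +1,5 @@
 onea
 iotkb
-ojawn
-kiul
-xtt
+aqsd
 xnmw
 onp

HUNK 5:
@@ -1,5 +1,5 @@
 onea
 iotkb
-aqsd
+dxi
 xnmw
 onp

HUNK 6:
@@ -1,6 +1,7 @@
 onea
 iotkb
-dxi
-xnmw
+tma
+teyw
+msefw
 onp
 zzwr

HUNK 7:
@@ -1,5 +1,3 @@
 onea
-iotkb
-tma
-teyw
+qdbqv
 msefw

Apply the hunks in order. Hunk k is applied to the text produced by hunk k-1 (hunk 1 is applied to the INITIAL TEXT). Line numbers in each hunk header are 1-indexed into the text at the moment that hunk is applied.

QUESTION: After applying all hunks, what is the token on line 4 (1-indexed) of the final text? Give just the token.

Hunk 1: at line 2 remove [vvvkq,wpjqq,hvdg] add [ijvt,wet,vwebs] -> 8 lines: onea iotkb gyzq ijvt wet vwebs onp zzwr
Hunk 2: at line 4 remove [wet,vwebs] add [kiul,xtt,xnmw] -> 9 lines: onea iotkb gyzq ijvt kiul xtt xnmw onp zzwr
Hunk 3: at line 2 remove [gyzq,ijvt] add [ojawn] -> 8 lines: onea iotkb ojawn kiul xtt xnmw onp zzwr
Hunk 4: at line 1 remove [ojawn,kiul,xtt] add [aqsd] -> 6 lines: onea iotkb aqsd xnmw onp zzwr
Hunk 5: at line 1 remove [aqsd] add [dxi] -> 6 lines: onea iotkb dxi xnmw onp zzwr
Hunk 6: at line 1 remove [dxi,xnmw] add [tma,teyw,msefw] -> 7 lines: onea iotkb tma teyw msefw onp zzwr
Hunk 7: at line 1 remove [iotkb,tma,teyw] add [qdbqv] -> 5 lines: onea qdbqv msefw onp zzwr
Final line 4: onp

Answer: onp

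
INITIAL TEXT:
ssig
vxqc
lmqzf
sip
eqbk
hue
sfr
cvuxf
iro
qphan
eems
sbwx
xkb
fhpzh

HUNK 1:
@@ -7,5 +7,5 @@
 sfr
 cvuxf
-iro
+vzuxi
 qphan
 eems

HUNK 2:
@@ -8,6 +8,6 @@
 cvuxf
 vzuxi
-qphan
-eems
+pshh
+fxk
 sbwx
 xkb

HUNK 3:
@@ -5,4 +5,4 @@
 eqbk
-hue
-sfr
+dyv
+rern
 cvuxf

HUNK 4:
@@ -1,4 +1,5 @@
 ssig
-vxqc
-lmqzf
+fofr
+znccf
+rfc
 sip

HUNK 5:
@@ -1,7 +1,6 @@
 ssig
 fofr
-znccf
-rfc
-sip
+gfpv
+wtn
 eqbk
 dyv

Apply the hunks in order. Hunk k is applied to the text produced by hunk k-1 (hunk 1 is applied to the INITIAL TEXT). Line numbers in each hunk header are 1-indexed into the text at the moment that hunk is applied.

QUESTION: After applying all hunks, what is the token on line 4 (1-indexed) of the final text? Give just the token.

Hunk 1: at line 7 remove [iro] add [vzuxi] -> 14 lines: ssig vxqc lmqzf sip eqbk hue sfr cvuxf vzuxi qphan eems sbwx xkb fhpzh
Hunk 2: at line 8 remove [qphan,eems] add [pshh,fxk] -> 14 lines: ssig vxqc lmqzf sip eqbk hue sfr cvuxf vzuxi pshh fxk sbwx xkb fhpzh
Hunk 3: at line 5 remove [hue,sfr] add [dyv,rern] -> 14 lines: ssig vxqc lmqzf sip eqbk dyv rern cvuxf vzuxi pshh fxk sbwx xkb fhpzh
Hunk 4: at line 1 remove [vxqc,lmqzf] add [fofr,znccf,rfc] -> 15 lines: ssig fofr znccf rfc sip eqbk dyv rern cvuxf vzuxi pshh fxk sbwx xkb fhpzh
Hunk 5: at line 1 remove [znccf,rfc,sip] add [gfpv,wtn] -> 14 lines: ssig fofr gfpv wtn eqbk dyv rern cvuxf vzuxi pshh fxk sbwx xkb fhpzh
Final line 4: wtn

Answer: wtn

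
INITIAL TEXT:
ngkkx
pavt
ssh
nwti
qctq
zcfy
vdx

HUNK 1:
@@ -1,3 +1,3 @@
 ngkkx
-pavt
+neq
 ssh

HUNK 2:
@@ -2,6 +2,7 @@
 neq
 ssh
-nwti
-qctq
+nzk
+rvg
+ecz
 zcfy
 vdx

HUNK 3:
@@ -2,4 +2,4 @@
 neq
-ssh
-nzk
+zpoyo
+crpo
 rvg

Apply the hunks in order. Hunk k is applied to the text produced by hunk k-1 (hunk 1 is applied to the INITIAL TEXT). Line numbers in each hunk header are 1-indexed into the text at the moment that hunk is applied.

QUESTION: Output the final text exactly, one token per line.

Hunk 1: at line 1 remove [pavt] add [neq] -> 7 lines: ngkkx neq ssh nwti qctq zcfy vdx
Hunk 2: at line 2 remove [nwti,qctq] add [nzk,rvg,ecz] -> 8 lines: ngkkx neq ssh nzk rvg ecz zcfy vdx
Hunk 3: at line 2 remove [ssh,nzk] add [zpoyo,crpo] -> 8 lines: ngkkx neq zpoyo crpo rvg ecz zcfy vdx

Answer: ngkkx
neq
zpoyo
crpo
rvg
ecz
zcfy
vdx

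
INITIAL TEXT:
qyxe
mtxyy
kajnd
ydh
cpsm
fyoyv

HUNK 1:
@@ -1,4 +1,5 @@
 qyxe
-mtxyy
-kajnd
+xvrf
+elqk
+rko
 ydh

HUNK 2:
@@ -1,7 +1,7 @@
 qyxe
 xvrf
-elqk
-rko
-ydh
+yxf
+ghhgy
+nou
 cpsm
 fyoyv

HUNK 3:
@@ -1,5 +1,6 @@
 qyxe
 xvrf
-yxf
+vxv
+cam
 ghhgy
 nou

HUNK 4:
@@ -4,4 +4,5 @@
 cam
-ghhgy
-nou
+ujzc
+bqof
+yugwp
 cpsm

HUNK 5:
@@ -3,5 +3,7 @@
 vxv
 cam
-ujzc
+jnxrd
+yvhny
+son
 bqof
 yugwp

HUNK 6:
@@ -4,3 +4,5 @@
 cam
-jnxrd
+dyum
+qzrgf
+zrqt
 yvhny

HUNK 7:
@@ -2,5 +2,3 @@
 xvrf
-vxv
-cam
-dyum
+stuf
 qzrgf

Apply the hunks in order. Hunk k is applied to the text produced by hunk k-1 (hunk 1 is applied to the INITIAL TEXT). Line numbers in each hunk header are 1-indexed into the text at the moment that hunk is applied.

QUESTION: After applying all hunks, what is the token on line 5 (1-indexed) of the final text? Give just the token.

Hunk 1: at line 1 remove [mtxyy,kajnd] add [xvrf,elqk,rko] -> 7 lines: qyxe xvrf elqk rko ydh cpsm fyoyv
Hunk 2: at line 1 remove [elqk,rko,ydh] add [yxf,ghhgy,nou] -> 7 lines: qyxe xvrf yxf ghhgy nou cpsm fyoyv
Hunk 3: at line 1 remove [yxf] add [vxv,cam] -> 8 lines: qyxe xvrf vxv cam ghhgy nou cpsm fyoyv
Hunk 4: at line 4 remove [ghhgy,nou] add [ujzc,bqof,yugwp] -> 9 lines: qyxe xvrf vxv cam ujzc bqof yugwp cpsm fyoyv
Hunk 5: at line 3 remove [ujzc] add [jnxrd,yvhny,son] -> 11 lines: qyxe xvrf vxv cam jnxrd yvhny son bqof yugwp cpsm fyoyv
Hunk 6: at line 4 remove [jnxrd] add [dyum,qzrgf,zrqt] -> 13 lines: qyxe xvrf vxv cam dyum qzrgf zrqt yvhny son bqof yugwp cpsm fyoyv
Hunk 7: at line 2 remove [vxv,cam,dyum] add [stuf] -> 11 lines: qyxe xvrf stuf qzrgf zrqt yvhny son bqof yugwp cpsm fyoyv
Final line 5: zrqt

Answer: zrqt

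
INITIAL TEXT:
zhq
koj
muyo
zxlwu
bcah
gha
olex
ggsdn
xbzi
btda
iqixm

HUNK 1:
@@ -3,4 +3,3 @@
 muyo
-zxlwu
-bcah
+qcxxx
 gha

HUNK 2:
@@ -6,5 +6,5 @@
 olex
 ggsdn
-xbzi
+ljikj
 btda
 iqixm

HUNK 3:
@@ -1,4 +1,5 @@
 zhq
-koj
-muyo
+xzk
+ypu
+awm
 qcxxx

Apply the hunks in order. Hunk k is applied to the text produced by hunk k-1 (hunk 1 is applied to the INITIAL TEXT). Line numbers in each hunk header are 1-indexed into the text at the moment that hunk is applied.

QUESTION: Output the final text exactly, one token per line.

Hunk 1: at line 3 remove [zxlwu,bcah] add [qcxxx] -> 10 lines: zhq koj muyo qcxxx gha olex ggsdn xbzi btda iqixm
Hunk 2: at line 6 remove [xbzi] add [ljikj] -> 10 lines: zhq koj muyo qcxxx gha olex ggsdn ljikj btda iqixm
Hunk 3: at line 1 remove [koj,muyo] add [xzk,ypu,awm] -> 11 lines: zhq xzk ypu awm qcxxx gha olex ggsdn ljikj btda iqixm

Answer: zhq
xzk
ypu
awm
qcxxx
gha
olex
ggsdn
ljikj
btda
iqixm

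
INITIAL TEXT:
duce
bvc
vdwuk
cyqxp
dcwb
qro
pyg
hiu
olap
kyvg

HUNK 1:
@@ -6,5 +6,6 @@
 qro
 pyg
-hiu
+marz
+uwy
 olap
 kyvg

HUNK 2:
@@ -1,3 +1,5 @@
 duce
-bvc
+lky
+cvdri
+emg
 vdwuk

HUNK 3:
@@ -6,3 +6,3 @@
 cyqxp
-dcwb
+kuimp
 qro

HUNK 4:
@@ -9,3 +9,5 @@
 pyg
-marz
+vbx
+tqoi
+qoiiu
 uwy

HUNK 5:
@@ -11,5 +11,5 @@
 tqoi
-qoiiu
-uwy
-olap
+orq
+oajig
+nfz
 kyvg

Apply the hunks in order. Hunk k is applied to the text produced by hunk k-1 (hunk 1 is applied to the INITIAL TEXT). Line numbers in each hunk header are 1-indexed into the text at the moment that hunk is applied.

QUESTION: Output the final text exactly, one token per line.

Answer: duce
lky
cvdri
emg
vdwuk
cyqxp
kuimp
qro
pyg
vbx
tqoi
orq
oajig
nfz
kyvg

Derivation:
Hunk 1: at line 6 remove [hiu] add [marz,uwy] -> 11 lines: duce bvc vdwuk cyqxp dcwb qro pyg marz uwy olap kyvg
Hunk 2: at line 1 remove [bvc] add [lky,cvdri,emg] -> 13 lines: duce lky cvdri emg vdwuk cyqxp dcwb qro pyg marz uwy olap kyvg
Hunk 3: at line 6 remove [dcwb] add [kuimp] -> 13 lines: duce lky cvdri emg vdwuk cyqxp kuimp qro pyg marz uwy olap kyvg
Hunk 4: at line 9 remove [marz] add [vbx,tqoi,qoiiu] -> 15 lines: duce lky cvdri emg vdwuk cyqxp kuimp qro pyg vbx tqoi qoiiu uwy olap kyvg
Hunk 5: at line 11 remove [qoiiu,uwy,olap] add [orq,oajig,nfz] -> 15 lines: duce lky cvdri emg vdwuk cyqxp kuimp qro pyg vbx tqoi orq oajig nfz kyvg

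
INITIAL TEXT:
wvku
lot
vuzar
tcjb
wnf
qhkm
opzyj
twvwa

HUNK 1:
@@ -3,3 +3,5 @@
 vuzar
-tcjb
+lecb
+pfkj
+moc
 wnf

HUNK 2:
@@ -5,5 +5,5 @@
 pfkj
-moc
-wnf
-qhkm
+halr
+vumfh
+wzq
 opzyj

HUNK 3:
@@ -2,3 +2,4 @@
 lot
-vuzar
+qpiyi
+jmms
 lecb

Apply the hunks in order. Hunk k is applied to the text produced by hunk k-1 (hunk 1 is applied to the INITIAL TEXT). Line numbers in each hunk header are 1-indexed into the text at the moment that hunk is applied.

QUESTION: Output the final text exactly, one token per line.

Hunk 1: at line 3 remove [tcjb] add [lecb,pfkj,moc] -> 10 lines: wvku lot vuzar lecb pfkj moc wnf qhkm opzyj twvwa
Hunk 2: at line 5 remove [moc,wnf,qhkm] add [halr,vumfh,wzq] -> 10 lines: wvku lot vuzar lecb pfkj halr vumfh wzq opzyj twvwa
Hunk 3: at line 2 remove [vuzar] add [qpiyi,jmms] -> 11 lines: wvku lot qpiyi jmms lecb pfkj halr vumfh wzq opzyj twvwa

Answer: wvku
lot
qpiyi
jmms
lecb
pfkj
halr
vumfh
wzq
opzyj
twvwa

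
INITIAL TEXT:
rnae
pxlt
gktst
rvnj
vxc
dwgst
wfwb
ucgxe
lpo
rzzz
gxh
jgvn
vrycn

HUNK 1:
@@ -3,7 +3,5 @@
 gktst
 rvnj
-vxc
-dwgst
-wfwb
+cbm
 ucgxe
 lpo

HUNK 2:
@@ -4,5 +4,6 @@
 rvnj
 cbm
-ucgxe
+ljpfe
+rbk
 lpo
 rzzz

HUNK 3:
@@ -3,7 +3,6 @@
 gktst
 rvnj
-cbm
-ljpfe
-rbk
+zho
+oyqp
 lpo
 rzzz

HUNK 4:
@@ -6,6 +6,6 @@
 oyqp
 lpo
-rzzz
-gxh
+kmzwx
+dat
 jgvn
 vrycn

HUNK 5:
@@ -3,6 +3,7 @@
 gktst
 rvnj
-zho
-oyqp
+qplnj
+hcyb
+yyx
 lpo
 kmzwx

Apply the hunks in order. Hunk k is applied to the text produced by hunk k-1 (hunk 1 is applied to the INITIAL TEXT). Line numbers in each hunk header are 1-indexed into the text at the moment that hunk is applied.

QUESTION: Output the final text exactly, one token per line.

Hunk 1: at line 3 remove [vxc,dwgst,wfwb] add [cbm] -> 11 lines: rnae pxlt gktst rvnj cbm ucgxe lpo rzzz gxh jgvn vrycn
Hunk 2: at line 4 remove [ucgxe] add [ljpfe,rbk] -> 12 lines: rnae pxlt gktst rvnj cbm ljpfe rbk lpo rzzz gxh jgvn vrycn
Hunk 3: at line 3 remove [cbm,ljpfe,rbk] add [zho,oyqp] -> 11 lines: rnae pxlt gktst rvnj zho oyqp lpo rzzz gxh jgvn vrycn
Hunk 4: at line 6 remove [rzzz,gxh] add [kmzwx,dat] -> 11 lines: rnae pxlt gktst rvnj zho oyqp lpo kmzwx dat jgvn vrycn
Hunk 5: at line 3 remove [zho,oyqp] add [qplnj,hcyb,yyx] -> 12 lines: rnae pxlt gktst rvnj qplnj hcyb yyx lpo kmzwx dat jgvn vrycn

Answer: rnae
pxlt
gktst
rvnj
qplnj
hcyb
yyx
lpo
kmzwx
dat
jgvn
vrycn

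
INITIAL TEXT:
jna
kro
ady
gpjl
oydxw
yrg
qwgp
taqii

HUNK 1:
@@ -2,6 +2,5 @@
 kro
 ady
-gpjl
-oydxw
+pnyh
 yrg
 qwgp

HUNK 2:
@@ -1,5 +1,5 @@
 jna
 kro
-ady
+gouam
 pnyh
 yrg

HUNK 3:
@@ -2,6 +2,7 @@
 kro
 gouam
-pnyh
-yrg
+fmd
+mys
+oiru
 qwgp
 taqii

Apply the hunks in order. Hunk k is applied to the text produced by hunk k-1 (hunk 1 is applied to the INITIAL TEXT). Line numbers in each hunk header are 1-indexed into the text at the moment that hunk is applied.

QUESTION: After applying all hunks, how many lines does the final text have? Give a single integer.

Answer: 8

Derivation:
Hunk 1: at line 2 remove [gpjl,oydxw] add [pnyh] -> 7 lines: jna kro ady pnyh yrg qwgp taqii
Hunk 2: at line 1 remove [ady] add [gouam] -> 7 lines: jna kro gouam pnyh yrg qwgp taqii
Hunk 3: at line 2 remove [pnyh,yrg] add [fmd,mys,oiru] -> 8 lines: jna kro gouam fmd mys oiru qwgp taqii
Final line count: 8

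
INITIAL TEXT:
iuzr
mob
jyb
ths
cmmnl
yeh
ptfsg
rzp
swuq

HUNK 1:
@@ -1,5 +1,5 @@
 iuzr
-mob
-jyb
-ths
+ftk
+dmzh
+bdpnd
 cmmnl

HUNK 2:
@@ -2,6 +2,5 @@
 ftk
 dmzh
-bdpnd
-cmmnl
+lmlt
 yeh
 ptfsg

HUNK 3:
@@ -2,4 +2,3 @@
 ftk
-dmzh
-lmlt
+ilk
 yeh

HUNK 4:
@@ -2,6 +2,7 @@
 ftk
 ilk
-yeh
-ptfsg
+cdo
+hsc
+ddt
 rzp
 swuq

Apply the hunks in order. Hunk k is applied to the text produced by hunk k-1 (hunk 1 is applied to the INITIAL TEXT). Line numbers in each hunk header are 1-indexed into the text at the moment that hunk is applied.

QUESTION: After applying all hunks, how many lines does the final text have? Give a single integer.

Answer: 8

Derivation:
Hunk 1: at line 1 remove [mob,jyb,ths] add [ftk,dmzh,bdpnd] -> 9 lines: iuzr ftk dmzh bdpnd cmmnl yeh ptfsg rzp swuq
Hunk 2: at line 2 remove [bdpnd,cmmnl] add [lmlt] -> 8 lines: iuzr ftk dmzh lmlt yeh ptfsg rzp swuq
Hunk 3: at line 2 remove [dmzh,lmlt] add [ilk] -> 7 lines: iuzr ftk ilk yeh ptfsg rzp swuq
Hunk 4: at line 2 remove [yeh,ptfsg] add [cdo,hsc,ddt] -> 8 lines: iuzr ftk ilk cdo hsc ddt rzp swuq
Final line count: 8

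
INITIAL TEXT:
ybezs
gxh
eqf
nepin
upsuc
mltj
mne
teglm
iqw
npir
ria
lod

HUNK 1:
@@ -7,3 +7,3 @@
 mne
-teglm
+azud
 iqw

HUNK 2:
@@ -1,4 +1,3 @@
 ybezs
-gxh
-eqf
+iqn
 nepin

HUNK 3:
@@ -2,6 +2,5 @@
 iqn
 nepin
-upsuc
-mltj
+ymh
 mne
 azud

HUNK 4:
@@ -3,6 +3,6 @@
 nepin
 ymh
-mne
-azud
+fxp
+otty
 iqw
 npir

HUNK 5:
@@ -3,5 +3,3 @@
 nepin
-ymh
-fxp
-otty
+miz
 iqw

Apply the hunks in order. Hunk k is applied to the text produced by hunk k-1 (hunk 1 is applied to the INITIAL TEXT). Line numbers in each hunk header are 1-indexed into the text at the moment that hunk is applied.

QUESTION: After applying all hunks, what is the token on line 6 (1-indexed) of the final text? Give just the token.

Hunk 1: at line 7 remove [teglm] add [azud] -> 12 lines: ybezs gxh eqf nepin upsuc mltj mne azud iqw npir ria lod
Hunk 2: at line 1 remove [gxh,eqf] add [iqn] -> 11 lines: ybezs iqn nepin upsuc mltj mne azud iqw npir ria lod
Hunk 3: at line 2 remove [upsuc,mltj] add [ymh] -> 10 lines: ybezs iqn nepin ymh mne azud iqw npir ria lod
Hunk 4: at line 3 remove [mne,azud] add [fxp,otty] -> 10 lines: ybezs iqn nepin ymh fxp otty iqw npir ria lod
Hunk 5: at line 3 remove [ymh,fxp,otty] add [miz] -> 8 lines: ybezs iqn nepin miz iqw npir ria lod
Final line 6: npir

Answer: npir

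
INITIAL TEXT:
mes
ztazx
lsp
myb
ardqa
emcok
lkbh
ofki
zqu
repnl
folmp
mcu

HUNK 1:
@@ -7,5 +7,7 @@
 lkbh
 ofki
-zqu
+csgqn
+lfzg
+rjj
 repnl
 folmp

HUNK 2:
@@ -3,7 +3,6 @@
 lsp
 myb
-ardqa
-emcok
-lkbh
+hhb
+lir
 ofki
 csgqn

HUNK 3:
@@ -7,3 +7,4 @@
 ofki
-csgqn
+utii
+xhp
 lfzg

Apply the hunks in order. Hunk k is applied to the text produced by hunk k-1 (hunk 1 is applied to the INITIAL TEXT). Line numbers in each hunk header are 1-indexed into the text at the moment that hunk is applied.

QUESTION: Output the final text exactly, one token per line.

Hunk 1: at line 7 remove [zqu] add [csgqn,lfzg,rjj] -> 14 lines: mes ztazx lsp myb ardqa emcok lkbh ofki csgqn lfzg rjj repnl folmp mcu
Hunk 2: at line 3 remove [ardqa,emcok,lkbh] add [hhb,lir] -> 13 lines: mes ztazx lsp myb hhb lir ofki csgqn lfzg rjj repnl folmp mcu
Hunk 3: at line 7 remove [csgqn] add [utii,xhp] -> 14 lines: mes ztazx lsp myb hhb lir ofki utii xhp lfzg rjj repnl folmp mcu

Answer: mes
ztazx
lsp
myb
hhb
lir
ofki
utii
xhp
lfzg
rjj
repnl
folmp
mcu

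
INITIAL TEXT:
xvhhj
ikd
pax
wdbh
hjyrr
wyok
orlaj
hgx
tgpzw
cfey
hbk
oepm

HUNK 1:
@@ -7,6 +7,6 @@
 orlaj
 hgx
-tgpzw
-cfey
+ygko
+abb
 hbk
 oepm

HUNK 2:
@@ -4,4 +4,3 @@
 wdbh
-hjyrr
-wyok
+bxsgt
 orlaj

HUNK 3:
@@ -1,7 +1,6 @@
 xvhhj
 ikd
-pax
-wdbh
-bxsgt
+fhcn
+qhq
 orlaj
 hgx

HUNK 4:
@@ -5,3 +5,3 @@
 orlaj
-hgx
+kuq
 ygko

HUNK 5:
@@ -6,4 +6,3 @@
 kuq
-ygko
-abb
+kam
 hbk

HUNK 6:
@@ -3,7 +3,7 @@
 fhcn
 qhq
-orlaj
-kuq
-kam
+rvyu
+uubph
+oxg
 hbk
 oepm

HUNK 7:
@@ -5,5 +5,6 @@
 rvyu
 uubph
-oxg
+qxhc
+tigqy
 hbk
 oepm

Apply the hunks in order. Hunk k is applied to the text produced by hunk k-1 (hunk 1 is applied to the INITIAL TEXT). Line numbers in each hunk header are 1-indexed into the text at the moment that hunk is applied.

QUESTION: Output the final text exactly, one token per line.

Answer: xvhhj
ikd
fhcn
qhq
rvyu
uubph
qxhc
tigqy
hbk
oepm

Derivation:
Hunk 1: at line 7 remove [tgpzw,cfey] add [ygko,abb] -> 12 lines: xvhhj ikd pax wdbh hjyrr wyok orlaj hgx ygko abb hbk oepm
Hunk 2: at line 4 remove [hjyrr,wyok] add [bxsgt] -> 11 lines: xvhhj ikd pax wdbh bxsgt orlaj hgx ygko abb hbk oepm
Hunk 3: at line 1 remove [pax,wdbh,bxsgt] add [fhcn,qhq] -> 10 lines: xvhhj ikd fhcn qhq orlaj hgx ygko abb hbk oepm
Hunk 4: at line 5 remove [hgx] add [kuq] -> 10 lines: xvhhj ikd fhcn qhq orlaj kuq ygko abb hbk oepm
Hunk 5: at line 6 remove [ygko,abb] add [kam] -> 9 lines: xvhhj ikd fhcn qhq orlaj kuq kam hbk oepm
Hunk 6: at line 3 remove [orlaj,kuq,kam] add [rvyu,uubph,oxg] -> 9 lines: xvhhj ikd fhcn qhq rvyu uubph oxg hbk oepm
Hunk 7: at line 5 remove [oxg] add [qxhc,tigqy] -> 10 lines: xvhhj ikd fhcn qhq rvyu uubph qxhc tigqy hbk oepm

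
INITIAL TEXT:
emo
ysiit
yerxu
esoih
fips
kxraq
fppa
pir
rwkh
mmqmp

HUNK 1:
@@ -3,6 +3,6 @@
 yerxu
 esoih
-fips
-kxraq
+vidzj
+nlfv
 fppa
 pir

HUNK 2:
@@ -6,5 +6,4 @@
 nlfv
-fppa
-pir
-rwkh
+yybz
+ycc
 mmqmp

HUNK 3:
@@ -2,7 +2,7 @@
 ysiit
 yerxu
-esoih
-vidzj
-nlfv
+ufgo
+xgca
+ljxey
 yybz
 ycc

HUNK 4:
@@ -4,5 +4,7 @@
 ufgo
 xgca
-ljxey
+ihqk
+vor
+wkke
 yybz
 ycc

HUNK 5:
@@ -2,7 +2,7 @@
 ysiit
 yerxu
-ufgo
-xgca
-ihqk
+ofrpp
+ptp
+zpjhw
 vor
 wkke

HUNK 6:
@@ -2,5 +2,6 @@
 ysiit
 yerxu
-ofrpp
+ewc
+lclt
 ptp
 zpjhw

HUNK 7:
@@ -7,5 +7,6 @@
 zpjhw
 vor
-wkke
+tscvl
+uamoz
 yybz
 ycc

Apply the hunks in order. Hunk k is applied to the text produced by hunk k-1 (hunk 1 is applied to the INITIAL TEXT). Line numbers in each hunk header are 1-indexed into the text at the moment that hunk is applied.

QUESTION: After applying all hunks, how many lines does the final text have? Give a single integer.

Hunk 1: at line 3 remove [fips,kxraq] add [vidzj,nlfv] -> 10 lines: emo ysiit yerxu esoih vidzj nlfv fppa pir rwkh mmqmp
Hunk 2: at line 6 remove [fppa,pir,rwkh] add [yybz,ycc] -> 9 lines: emo ysiit yerxu esoih vidzj nlfv yybz ycc mmqmp
Hunk 3: at line 2 remove [esoih,vidzj,nlfv] add [ufgo,xgca,ljxey] -> 9 lines: emo ysiit yerxu ufgo xgca ljxey yybz ycc mmqmp
Hunk 4: at line 4 remove [ljxey] add [ihqk,vor,wkke] -> 11 lines: emo ysiit yerxu ufgo xgca ihqk vor wkke yybz ycc mmqmp
Hunk 5: at line 2 remove [ufgo,xgca,ihqk] add [ofrpp,ptp,zpjhw] -> 11 lines: emo ysiit yerxu ofrpp ptp zpjhw vor wkke yybz ycc mmqmp
Hunk 6: at line 2 remove [ofrpp] add [ewc,lclt] -> 12 lines: emo ysiit yerxu ewc lclt ptp zpjhw vor wkke yybz ycc mmqmp
Hunk 7: at line 7 remove [wkke] add [tscvl,uamoz] -> 13 lines: emo ysiit yerxu ewc lclt ptp zpjhw vor tscvl uamoz yybz ycc mmqmp
Final line count: 13

Answer: 13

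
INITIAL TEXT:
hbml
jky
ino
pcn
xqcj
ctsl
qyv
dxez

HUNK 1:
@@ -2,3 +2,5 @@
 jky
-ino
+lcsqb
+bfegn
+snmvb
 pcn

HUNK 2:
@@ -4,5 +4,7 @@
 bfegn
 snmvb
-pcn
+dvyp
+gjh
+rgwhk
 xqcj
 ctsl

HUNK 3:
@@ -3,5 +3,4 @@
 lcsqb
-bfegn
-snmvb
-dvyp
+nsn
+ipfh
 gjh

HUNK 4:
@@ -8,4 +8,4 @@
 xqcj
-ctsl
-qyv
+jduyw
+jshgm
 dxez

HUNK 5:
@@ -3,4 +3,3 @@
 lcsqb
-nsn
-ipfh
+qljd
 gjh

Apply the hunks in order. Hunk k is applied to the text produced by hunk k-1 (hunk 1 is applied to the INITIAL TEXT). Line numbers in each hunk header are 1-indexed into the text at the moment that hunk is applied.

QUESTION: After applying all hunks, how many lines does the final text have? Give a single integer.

Answer: 10

Derivation:
Hunk 1: at line 2 remove [ino] add [lcsqb,bfegn,snmvb] -> 10 lines: hbml jky lcsqb bfegn snmvb pcn xqcj ctsl qyv dxez
Hunk 2: at line 4 remove [pcn] add [dvyp,gjh,rgwhk] -> 12 lines: hbml jky lcsqb bfegn snmvb dvyp gjh rgwhk xqcj ctsl qyv dxez
Hunk 3: at line 3 remove [bfegn,snmvb,dvyp] add [nsn,ipfh] -> 11 lines: hbml jky lcsqb nsn ipfh gjh rgwhk xqcj ctsl qyv dxez
Hunk 4: at line 8 remove [ctsl,qyv] add [jduyw,jshgm] -> 11 lines: hbml jky lcsqb nsn ipfh gjh rgwhk xqcj jduyw jshgm dxez
Hunk 5: at line 3 remove [nsn,ipfh] add [qljd] -> 10 lines: hbml jky lcsqb qljd gjh rgwhk xqcj jduyw jshgm dxez
Final line count: 10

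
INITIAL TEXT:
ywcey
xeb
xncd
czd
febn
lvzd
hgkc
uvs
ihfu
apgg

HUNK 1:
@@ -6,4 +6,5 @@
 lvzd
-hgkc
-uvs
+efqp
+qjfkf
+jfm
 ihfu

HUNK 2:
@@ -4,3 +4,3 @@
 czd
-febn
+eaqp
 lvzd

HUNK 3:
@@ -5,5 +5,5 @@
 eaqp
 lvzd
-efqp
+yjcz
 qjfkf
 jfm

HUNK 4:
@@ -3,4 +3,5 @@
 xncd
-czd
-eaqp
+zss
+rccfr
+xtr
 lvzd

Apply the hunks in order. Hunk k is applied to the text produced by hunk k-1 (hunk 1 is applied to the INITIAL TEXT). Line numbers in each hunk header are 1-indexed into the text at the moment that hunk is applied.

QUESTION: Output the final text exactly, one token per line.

Answer: ywcey
xeb
xncd
zss
rccfr
xtr
lvzd
yjcz
qjfkf
jfm
ihfu
apgg

Derivation:
Hunk 1: at line 6 remove [hgkc,uvs] add [efqp,qjfkf,jfm] -> 11 lines: ywcey xeb xncd czd febn lvzd efqp qjfkf jfm ihfu apgg
Hunk 2: at line 4 remove [febn] add [eaqp] -> 11 lines: ywcey xeb xncd czd eaqp lvzd efqp qjfkf jfm ihfu apgg
Hunk 3: at line 5 remove [efqp] add [yjcz] -> 11 lines: ywcey xeb xncd czd eaqp lvzd yjcz qjfkf jfm ihfu apgg
Hunk 4: at line 3 remove [czd,eaqp] add [zss,rccfr,xtr] -> 12 lines: ywcey xeb xncd zss rccfr xtr lvzd yjcz qjfkf jfm ihfu apgg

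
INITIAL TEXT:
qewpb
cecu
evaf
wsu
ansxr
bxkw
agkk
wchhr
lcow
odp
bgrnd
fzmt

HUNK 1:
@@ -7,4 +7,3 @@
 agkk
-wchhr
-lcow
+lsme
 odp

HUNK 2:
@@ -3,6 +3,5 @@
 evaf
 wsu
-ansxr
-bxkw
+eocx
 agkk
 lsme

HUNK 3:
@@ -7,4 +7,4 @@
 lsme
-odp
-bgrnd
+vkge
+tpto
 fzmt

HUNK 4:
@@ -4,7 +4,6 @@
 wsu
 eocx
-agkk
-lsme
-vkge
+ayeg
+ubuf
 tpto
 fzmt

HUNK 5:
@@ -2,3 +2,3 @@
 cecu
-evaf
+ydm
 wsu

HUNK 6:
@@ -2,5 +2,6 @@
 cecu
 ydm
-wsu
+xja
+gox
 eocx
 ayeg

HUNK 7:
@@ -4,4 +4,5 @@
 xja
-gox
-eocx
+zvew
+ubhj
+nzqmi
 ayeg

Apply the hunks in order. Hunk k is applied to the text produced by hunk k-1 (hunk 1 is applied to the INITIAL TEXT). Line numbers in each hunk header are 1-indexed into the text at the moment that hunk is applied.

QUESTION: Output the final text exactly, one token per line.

Answer: qewpb
cecu
ydm
xja
zvew
ubhj
nzqmi
ayeg
ubuf
tpto
fzmt

Derivation:
Hunk 1: at line 7 remove [wchhr,lcow] add [lsme] -> 11 lines: qewpb cecu evaf wsu ansxr bxkw agkk lsme odp bgrnd fzmt
Hunk 2: at line 3 remove [ansxr,bxkw] add [eocx] -> 10 lines: qewpb cecu evaf wsu eocx agkk lsme odp bgrnd fzmt
Hunk 3: at line 7 remove [odp,bgrnd] add [vkge,tpto] -> 10 lines: qewpb cecu evaf wsu eocx agkk lsme vkge tpto fzmt
Hunk 4: at line 4 remove [agkk,lsme,vkge] add [ayeg,ubuf] -> 9 lines: qewpb cecu evaf wsu eocx ayeg ubuf tpto fzmt
Hunk 5: at line 2 remove [evaf] add [ydm] -> 9 lines: qewpb cecu ydm wsu eocx ayeg ubuf tpto fzmt
Hunk 6: at line 2 remove [wsu] add [xja,gox] -> 10 lines: qewpb cecu ydm xja gox eocx ayeg ubuf tpto fzmt
Hunk 7: at line 4 remove [gox,eocx] add [zvew,ubhj,nzqmi] -> 11 lines: qewpb cecu ydm xja zvew ubhj nzqmi ayeg ubuf tpto fzmt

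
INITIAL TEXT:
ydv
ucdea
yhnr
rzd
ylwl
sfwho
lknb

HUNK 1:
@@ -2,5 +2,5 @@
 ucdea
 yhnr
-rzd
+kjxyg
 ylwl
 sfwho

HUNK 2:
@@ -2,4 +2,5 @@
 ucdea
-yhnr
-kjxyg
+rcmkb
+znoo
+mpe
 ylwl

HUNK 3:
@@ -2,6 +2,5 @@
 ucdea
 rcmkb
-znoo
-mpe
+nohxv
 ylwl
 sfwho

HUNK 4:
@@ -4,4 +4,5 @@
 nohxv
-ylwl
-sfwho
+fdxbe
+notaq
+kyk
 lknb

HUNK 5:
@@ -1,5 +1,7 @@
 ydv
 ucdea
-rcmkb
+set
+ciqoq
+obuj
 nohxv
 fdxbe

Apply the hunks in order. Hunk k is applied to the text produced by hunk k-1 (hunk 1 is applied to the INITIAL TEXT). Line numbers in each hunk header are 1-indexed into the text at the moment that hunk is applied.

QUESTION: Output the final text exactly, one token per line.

Hunk 1: at line 2 remove [rzd] add [kjxyg] -> 7 lines: ydv ucdea yhnr kjxyg ylwl sfwho lknb
Hunk 2: at line 2 remove [yhnr,kjxyg] add [rcmkb,znoo,mpe] -> 8 lines: ydv ucdea rcmkb znoo mpe ylwl sfwho lknb
Hunk 3: at line 2 remove [znoo,mpe] add [nohxv] -> 7 lines: ydv ucdea rcmkb nohxv ylwl sfwho lknb
Hunk 4: at line 4 remove [ylwl,sfwho] add [fdxbe,notaq,kyk] -> 8 lines: ydv ucdea rcmkb nohxv fdxbe notaq kyk lknb
Hunk 5: at line 1 remove [rcmkb] add [set,ciqoq,obuj] -> 10 lines: ydv ucdea set ciqoq obuj nohxv fdxbe notaq kyk lknb

Answer: ydv
ucdea
set
ciqoq
obuj
nohxv
fdxbe
notaq
kyk
lknb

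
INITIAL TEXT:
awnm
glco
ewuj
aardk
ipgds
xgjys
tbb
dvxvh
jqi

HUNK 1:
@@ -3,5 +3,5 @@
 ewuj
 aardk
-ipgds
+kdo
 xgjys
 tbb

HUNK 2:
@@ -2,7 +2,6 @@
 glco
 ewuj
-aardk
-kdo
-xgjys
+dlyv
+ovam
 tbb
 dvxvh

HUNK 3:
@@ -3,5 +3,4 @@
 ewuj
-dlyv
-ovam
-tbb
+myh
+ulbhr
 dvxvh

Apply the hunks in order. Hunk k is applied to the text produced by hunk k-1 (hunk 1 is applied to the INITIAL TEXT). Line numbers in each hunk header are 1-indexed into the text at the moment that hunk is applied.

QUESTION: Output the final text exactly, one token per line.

Hunk 1: at line 3 remove [ipgds] add [kdo] -> 9 lines: awnm glco ewuj aardk kdo xgjys tbb dvxvh jqi
Hunk 2: at line 2 remove [aardk,kdo,xgjys] add [dlyv,ovam] -> 8 lines: awnm glco ewuj dlyv ovam tbb dvxvh jqi
Hunk 3: at line 3 remove [dlyv,ovam,tbb] add [myh,ulbhr] -> 7 lines: awnm glco ewuj myh ulbhr dvxvh jqi

Answer: awnm
glco
ewuj
myh
ulbhr
dvxvh
jqi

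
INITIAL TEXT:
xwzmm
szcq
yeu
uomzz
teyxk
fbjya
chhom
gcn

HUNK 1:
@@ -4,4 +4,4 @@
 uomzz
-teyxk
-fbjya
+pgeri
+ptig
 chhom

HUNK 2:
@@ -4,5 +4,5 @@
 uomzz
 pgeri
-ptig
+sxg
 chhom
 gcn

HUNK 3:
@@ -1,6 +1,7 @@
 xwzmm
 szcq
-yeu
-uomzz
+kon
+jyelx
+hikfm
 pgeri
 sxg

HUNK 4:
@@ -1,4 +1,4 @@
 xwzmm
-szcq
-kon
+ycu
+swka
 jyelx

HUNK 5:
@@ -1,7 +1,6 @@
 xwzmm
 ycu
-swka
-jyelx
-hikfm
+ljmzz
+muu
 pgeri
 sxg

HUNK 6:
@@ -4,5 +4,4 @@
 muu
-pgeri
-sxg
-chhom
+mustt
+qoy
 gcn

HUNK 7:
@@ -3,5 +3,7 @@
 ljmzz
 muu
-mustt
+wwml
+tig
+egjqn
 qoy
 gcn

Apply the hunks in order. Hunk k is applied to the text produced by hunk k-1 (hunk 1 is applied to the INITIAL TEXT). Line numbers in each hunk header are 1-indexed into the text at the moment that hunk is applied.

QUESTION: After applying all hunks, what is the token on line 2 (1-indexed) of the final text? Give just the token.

Answer: ycu

Derivation:
Hunk 1: at line 4 remove [teyxk,fbjya] add [pgeri,ptig] -> 8 lines: xwzmm szcq yeu uomzz pgeri ptig chhom gcn
Hunk 2: at line 4 remove [ptig] add [sxg] -> 8 lines: xwzmm szcq yeu uomzz pgeri sxg chhom gcn
Hunk 3: at line 1 remove [yeu,uomzz] add [kon,jyelx,hikfm] -> 9 lines: xwzmm szcq kon jyelx hikfm pgeri sxg chhom gcn
Hunk 4: at line 1 remove [szcq,kon] add [ycu,swka] -> 9 lines: xwzmm ycu swka jyelx hikfm pgeri sxg chhom gcn
Hunk 5: at line 1 remove [swka,jyelx,hikfm] add [ljmzz,muu] -> 8 lines: xwzmm ycu ljmzz muu pgeri sxg chhom gcn
Hunk 6: at line 4 remove [pgeri,sxg,chhom] add [mustt,qoy] -> 7 lines: xwzmm ycu ljmzz muu mustt qoy gcn
Hunk 7: at line 3 remove [mustt] add [wwml,tig,egjqn] -> 9 lines: xwzmm ycu ljmzz muu wwml tig egjqn qoy gcn
Final line 2: ycu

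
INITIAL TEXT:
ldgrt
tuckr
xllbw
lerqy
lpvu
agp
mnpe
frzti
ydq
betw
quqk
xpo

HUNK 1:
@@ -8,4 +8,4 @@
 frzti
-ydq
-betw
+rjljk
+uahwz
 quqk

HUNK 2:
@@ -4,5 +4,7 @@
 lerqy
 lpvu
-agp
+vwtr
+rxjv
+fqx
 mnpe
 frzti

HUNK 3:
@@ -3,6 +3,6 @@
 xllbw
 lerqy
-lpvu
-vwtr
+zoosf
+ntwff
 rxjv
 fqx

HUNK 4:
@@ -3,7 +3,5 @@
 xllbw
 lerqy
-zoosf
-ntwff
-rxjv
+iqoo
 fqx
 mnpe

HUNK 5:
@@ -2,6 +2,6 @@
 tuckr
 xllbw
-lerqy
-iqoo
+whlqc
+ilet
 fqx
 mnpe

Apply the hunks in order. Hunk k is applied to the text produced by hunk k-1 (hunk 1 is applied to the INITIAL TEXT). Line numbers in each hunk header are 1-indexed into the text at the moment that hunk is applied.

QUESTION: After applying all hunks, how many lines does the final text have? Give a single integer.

Answer: 12

Derivation:
Hunk 1: at line 8 remove [ydq,betw] add [rjljk,uahwz] -> 12 lines: ldgrt tuckr xllbw lerqy lpvu agp mnpe frzti rjljk uahwz quqk xpo
Hunk 2: at line 4 remove [agp] add [vwtr,rxjv,fqx] -> 14 lines: ldgrt tuckr xllbw lerqy lpvu vwtr rxjv fqx mnpe frzti rjljk uahwz quqk xpo
Hunk 3: at line 3 remove [lpvu,vwtr] add [zoosf,ntwff] -> 14 lines: ldgrt tuckr xllbw lerqy zoosf ntwff rxjv fqx mnpe frzti rjljk uahwz quqk xpo
Hunk 4: at line 3 remove [zoosf,ntwff,rxjv] add [iqoo] -> 12 lines: ldgrt tuckr xllbw lerqy iqoo fqx mnpe frzti rjljk uahwz quqk xpo
Hunk 5: at line 2 remove [lerqy,iqoo] add [whlqc,ilet] -> 12 lines: ldgrt tuckr xllbw whlqc ilet fqx mnpe frzti rjljk uahwz quqk xpo
Final line count: 12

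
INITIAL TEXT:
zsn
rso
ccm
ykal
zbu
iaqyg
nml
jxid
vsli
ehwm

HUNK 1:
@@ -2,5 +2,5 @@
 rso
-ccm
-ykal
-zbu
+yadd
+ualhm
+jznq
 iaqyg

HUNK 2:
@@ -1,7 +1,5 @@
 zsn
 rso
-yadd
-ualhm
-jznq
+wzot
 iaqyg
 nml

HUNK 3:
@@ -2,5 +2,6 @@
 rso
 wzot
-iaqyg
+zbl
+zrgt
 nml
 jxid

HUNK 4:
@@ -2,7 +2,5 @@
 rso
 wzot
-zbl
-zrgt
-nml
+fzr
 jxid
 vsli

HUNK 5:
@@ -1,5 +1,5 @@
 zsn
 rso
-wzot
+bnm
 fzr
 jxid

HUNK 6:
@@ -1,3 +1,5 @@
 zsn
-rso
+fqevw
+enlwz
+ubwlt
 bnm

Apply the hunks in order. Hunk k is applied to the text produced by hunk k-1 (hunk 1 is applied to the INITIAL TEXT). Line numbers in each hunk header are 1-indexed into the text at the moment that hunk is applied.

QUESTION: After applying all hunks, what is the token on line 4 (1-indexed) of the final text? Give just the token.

Hunk 1: at line 2 remove [ccm,ykal,zbu] add [yadd,ualhm,jznq] -> 10 lines: zsn rso yadd ualhm jznq iaqyg nml jxid vsli ehwm
Hunk 2: at line 1 remove [yadd,ualhm,jznq] add [wzot] -> 8 lines: zsn rso wzot iaqyg nml jxid vsli ehwm
Hunk 3: at line 2 remove [iaqyg] add [zbl,zrgt] -> 9 lines: zsn rso wzot zbl zrgt nml jxid vsli ehwm
Hunk 4: at line 2 remove [zbl,zrgt,nml] add [fzr] -> 7 lines: zsn rso wzot fzr jxid vsli ehwm
Hunk 5: at line 1 remove [wzot] add [bnm] -> 7 lines: zsn rso bnm fzr jxid vsli ehwm
Hunk 6: at line 1 remove [rso] add [fqevw,enlwz,ubwlt] -> 9 lines: zsn fqevw enlwz ubwlt bnm fzr jxid vsli ehwm
Final line 4: ubwlt

Answer: ubwlt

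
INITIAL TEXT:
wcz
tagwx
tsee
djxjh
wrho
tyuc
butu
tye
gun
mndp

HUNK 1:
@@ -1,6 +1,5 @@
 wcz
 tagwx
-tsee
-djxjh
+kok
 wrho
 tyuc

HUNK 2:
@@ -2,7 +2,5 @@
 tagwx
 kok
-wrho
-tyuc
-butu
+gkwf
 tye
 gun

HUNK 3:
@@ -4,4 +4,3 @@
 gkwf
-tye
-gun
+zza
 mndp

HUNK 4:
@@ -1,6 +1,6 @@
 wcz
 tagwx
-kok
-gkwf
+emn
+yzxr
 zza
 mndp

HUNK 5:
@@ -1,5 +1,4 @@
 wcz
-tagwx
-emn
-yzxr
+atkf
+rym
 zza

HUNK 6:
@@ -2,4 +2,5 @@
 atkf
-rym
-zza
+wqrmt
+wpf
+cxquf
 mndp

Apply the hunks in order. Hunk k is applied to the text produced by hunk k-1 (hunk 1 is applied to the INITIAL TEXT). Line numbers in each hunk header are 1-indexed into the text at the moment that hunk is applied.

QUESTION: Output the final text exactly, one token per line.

Answer: wcz
atkf
wqrmt
wpf
cxquf
mndp

Derivation:
Hunk 1: at line 1 remove [tsee,djxjh] add [kok] -> 9 lines: wcz tagwx kok wrho tyuc butu tye gun mndp
Hunk 2: at line 2 remove [wrho,tyuc,butu] add [gkwf] -> 7 lines: wcz tagwx kok gkwf tye gun mndp
Hunk 3: at line 4 remove [tye,gun] add [zza] -> 6 lines: wcz tagwx kok gkwf zza mndp
Hunk 4: at line 1 remove [kok,gkwf] add [emn,yzxr] -> 6 lines: wcz tagwx emn yzxr zza mndp
Hunk 5: at line 1 remove [tagwx,emn,yzxr] add [atkf,rym] -> 5 lines: wcz atkf rym zza mndp
Hunk 6: at line 2 remove [rym,zza] add [wqrmt,wpf,cxquf] -> 6 lines: wcz atkf wqrmt wpf cxquf mndp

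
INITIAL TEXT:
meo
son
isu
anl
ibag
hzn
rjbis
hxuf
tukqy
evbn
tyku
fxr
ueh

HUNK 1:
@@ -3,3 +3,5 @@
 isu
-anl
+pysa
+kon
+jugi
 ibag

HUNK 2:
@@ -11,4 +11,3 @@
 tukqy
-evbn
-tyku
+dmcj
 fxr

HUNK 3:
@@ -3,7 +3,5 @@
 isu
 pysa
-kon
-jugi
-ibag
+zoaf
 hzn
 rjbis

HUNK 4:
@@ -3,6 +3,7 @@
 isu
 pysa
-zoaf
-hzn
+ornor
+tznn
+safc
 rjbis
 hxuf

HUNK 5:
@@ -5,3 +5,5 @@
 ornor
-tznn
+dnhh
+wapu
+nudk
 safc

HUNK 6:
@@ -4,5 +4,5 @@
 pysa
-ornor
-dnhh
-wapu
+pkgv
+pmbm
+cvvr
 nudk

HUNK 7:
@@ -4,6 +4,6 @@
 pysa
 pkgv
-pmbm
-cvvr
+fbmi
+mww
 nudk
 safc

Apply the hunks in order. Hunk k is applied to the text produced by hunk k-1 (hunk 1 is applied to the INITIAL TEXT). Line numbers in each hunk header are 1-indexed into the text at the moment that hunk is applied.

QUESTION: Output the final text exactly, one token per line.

Answer: meo
son
isu
pysa
pkgv
fbmi
mww
nudk
safc
rjbis
hxuf
tukqy
dmcj
fxr
ueh

Derivation:
Hunk 1: at line 3 remove [anl] add [pysa,kon,jugi] -> 15 lines: meo son isu pysa kon jugi ibag hzn rjbis hxuf tukqy evbn tyku fxr ueh
Hunk 2: at line 11 remove [evbn,tyku] add [dmcj] -> 14 lines: meo son isu pysa kon jugi ibag hzn rjbis hxuf tukqy dmcj fxr ueh
Hunk 3: at line 3 remove [kon,jugi,ibag] add [zoaf] -> 12 lines: meo son isu pysa zoaf hzn rjbis hxuf tukqy dmcj fxr ueh
Hunk 4: at line 3 remove [zoaf,hzn] add [ornor,tznn,safc] -> 13 lines: meo son isu pysa ornor tznn safc rjbis hxuf tukqy dmcj fxr ueh
Hunk 5: at line 5 remove [tznn] add [dnhh,wapu,nudk] -> 15 lines: meo son isu pysa ornor dnhh wapu nudk safc rjbis hxuf tukqy dmcj fxr ueh
Hunk 6: at line 4 remove [ornor,dnhh,wapu] add [pkgv,pmbm,cvvr] -> 15 lines: meo son isu pysa pkgv pmbm cvvr nudk safc rjbis hxuf tukqy dmcj fxr ueh
Hunk 7: at line 4 remove [pmbm,cvvr] add [fbmi,mww] -> 15 lines: meo son isu pysa pkgv fbmi mww nudk safc rjbis hxuf tukqy dmcj fxr ueh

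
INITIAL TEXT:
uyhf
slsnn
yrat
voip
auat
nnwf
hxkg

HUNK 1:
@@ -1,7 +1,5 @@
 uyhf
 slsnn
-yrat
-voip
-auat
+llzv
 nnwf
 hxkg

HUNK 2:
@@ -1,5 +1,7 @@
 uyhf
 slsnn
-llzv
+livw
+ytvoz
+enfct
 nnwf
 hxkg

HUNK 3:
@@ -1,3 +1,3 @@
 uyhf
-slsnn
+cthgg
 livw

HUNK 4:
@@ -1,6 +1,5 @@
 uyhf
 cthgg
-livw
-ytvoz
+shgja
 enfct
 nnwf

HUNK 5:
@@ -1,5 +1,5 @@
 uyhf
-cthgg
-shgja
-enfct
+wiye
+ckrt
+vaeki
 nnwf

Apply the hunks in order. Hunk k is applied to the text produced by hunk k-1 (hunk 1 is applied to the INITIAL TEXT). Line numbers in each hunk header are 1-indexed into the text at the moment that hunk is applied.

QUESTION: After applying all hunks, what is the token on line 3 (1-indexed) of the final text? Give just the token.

Hunk 1: at line 1 remove [yrat,voip,auat] add [llzv] -> 5 lines: uyhf slsnn llzv nnwf hxkg
Hunk 2: at line 1 remove [llzv] add [livw,ytvoz,enfct] -> 7 lines: uyhf slsnn livw ytvoz enfct nnwf hxkg
Hunk 3: at line 1 remove [slsnn] add [cthgg] -> 7 lines: uyhf cthgg livw ytvoz enfct nnwf hxkg
Hunk 4: at line 1 remove [livw,ytvoz] add [shgja] -> 6 lines: uyhf cthgg shgja enfct nnwf hxkg
Hunk 5: at line 1 remove [cthgg,shgja,enfct] add [wiye,ckrt,vaeki] -> 6 lines: uyhf wiye ckrt vaeki nnwf hxkg
Final line 3: ckrt

Answer: ckrt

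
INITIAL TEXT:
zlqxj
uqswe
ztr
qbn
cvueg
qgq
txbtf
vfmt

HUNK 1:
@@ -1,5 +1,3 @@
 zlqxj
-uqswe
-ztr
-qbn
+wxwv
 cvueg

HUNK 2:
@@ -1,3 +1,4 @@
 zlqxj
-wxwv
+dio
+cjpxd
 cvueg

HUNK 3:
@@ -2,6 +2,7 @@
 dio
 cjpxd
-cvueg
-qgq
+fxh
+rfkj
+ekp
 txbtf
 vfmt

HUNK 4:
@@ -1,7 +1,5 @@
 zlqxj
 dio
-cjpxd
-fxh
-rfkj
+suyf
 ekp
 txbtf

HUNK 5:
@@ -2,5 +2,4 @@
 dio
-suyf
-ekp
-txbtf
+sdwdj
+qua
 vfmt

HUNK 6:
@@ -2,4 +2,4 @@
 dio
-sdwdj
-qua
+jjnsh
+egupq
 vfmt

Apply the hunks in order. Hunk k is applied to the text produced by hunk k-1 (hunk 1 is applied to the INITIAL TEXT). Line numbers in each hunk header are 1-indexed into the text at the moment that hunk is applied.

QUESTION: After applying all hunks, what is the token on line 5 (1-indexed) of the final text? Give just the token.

Answer: vfmt

Derivation:
Hunk 1: at line 1 remove [uqswe,ztr,qbn] add [wxwv] -> 6 lines: zlqxj wxwv cvueg qgq txbtf vfmt
Hunk 2: at line 1 remove [wxwv] add [dio,cjpxd] -> 7 lines: zlqxj dio cjpxd cvueg qgq txbtf vfmt
Hunk 3: at line 2 remove [cvueg,qgq] add [fxh,rfkj,ekp] -> 8 lines: zlqxj dio cjpxd fxh rfkj ekp txbtf vfmt
Hunk 4: at line 1 remove [cjpxd,fxh,rfkj] add [suyf] -> 6 lines: zlqxj dio suyf ekp txbtf vfmt
Hunk 5: at line 2 remove [suyf,ekp,txbtf] add [sdwdj,qua] -> 5 lines: zlqxj dio sdwdj qua vfmt
Hunk 6: at line 2 remove [sdwdj,qua] add [jjnsh,egupq] -> 5 lines: zlqxj dio jjnsh egupq vfmt
Final line 5: vfmt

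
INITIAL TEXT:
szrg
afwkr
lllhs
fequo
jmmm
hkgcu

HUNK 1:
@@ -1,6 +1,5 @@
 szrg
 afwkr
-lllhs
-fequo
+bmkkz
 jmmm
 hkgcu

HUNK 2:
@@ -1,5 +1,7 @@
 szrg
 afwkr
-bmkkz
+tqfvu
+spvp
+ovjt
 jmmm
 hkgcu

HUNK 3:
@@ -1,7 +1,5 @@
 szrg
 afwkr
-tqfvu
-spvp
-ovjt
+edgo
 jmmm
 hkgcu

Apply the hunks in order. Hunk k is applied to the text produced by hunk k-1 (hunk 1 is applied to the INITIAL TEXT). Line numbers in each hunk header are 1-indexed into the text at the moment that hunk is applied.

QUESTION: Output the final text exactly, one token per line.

Hunk 1: at line 1 remove [lllhs,fequo] add [bmkkz] -> 5 lines: szrg afwkr bmkkz jmmm hkgcu
Hunk 2: at line 1 remove [bmkkz] add [tqfvu,spvp,ovjt] -> 7 lines: szrg afwkr tqfvu spvp ovjt jmmm hkgcu
Hunk 3: at line 1 remove [tqfvu,spvp,ovjt] add [edgo] -> 5 lines: szrg afwkr edgo jmmm hkgcu

Answer: szrg
afwkr
edgo
jmmm
hkgcu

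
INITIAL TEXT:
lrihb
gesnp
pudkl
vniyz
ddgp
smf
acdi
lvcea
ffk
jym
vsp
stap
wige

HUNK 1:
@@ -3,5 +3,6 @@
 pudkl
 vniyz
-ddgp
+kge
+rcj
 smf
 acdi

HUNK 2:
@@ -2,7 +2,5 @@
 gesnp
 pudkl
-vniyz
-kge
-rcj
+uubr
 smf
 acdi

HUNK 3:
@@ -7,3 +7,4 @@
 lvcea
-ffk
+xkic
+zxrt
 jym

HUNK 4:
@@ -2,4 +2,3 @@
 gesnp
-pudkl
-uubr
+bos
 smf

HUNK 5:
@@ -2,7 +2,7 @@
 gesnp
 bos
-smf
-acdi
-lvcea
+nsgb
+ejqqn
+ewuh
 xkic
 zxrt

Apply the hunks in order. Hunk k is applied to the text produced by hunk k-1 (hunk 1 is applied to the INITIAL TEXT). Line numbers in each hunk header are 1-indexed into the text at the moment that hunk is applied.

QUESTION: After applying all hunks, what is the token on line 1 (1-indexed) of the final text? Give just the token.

Hunk 1: at line 3 remove [ddgp] add [kge,rcj] -> 14 lines: lrihb gesnp pudkl vniyz kge rcj smf acdi lvcea ffk jym vsp stap wige
Hunk 2: at line 2 remove [vniyz,kge,rcj] add [uubr] -> 12 lines: lrihb gesnp pudkl uubr smf acdi lvcea ffk jym vsp stap wige
Hunk 3: at line 7 remove [ffk] add [xkic,zxrt] -> 13 lines: lrihb gesnp pudkl uubr smf acdi lvcea xkic zxrt jym vsp stap wige
Hunk 4: at line 2 remove [pudkl,uubr] add [bos] -> 12 lines: lrihb gesnp bos smf acdi lvcea xkic zxrt jym vsp stap wige
Hunk 5: at line 2 remove [smf,acdi,lvcea] add [nsgb,ejqqn,ewuh] -> 12 lines: lrihb gesnp bos nsgb ejqqn ewuh xkic zxrt jym vsp stap wige
Final line 1: lrihb

Answer: lrihb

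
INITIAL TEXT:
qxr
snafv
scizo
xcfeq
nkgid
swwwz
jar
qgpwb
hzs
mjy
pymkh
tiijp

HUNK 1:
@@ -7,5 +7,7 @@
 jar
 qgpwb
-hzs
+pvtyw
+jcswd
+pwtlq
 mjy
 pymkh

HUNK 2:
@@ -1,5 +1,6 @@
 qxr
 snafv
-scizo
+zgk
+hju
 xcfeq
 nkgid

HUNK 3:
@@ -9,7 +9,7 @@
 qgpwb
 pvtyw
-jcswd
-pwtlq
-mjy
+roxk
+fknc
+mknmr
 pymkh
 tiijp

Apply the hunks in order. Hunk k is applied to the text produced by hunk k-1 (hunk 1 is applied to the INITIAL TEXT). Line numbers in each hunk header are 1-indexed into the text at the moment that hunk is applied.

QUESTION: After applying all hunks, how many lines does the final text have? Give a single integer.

Hunk 1: at line 7 remove [hzs] add [pvtyw,jcswd,pwtlq] -> 14 lines: qxr snafv scizo xcfeq nkgid swwwz jar qgpwb pvtyw jcswd pwtlq mjy pymkh tiijp
Hunk 2: at line 1 remove [scizo] add [zgk,hju] -> 15 lines: qxr snafv zgk hju xcfeq nkgid swwwz jar qgpwb pvtyw jcswd pwtlq mjy pymkh tiijp
Hunk 3: at line 9 remove [jcswd,pwtlq,mjy] add [roxk,fknc,mknmr] -> 15 lines: qxr snafv zgk hju xcfeq nkgid swwwz jar qgpwb pvtyw roxk fknc mknmr pymkh tiijp
Final line count: 15

Answer: 15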